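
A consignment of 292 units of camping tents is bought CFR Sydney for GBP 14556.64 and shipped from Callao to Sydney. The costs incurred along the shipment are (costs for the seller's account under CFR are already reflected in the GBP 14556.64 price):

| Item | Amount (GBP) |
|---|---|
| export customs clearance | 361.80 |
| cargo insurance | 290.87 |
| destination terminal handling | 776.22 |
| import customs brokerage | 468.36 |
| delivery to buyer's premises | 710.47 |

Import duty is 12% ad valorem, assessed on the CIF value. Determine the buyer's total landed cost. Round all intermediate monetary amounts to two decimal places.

CFR: the seller pays costs through ocean freight to the destination port, but not insurance.
Already in the invoice (seller's account under CFR): export clearance — exclude.
CIF value = CFR price + insurance = 14556.64 + 290.87 = 14847.51
Import duty = 14847.51 × 12% = 1781.70
Buyer bears: insurance 290.87 + destination terminal 776.22 + brokerage 468.36 + delivery 710.47 + duty 1781.70 = 4027.62
Landed cost = invoice 14556.64 + 4027.62 = 18584.26

Total landed cost: GBP 18584.26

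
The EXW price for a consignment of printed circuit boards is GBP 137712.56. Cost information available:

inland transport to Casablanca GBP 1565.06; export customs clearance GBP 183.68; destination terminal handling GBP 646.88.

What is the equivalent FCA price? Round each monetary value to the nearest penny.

Not relevant to the conversion: destination terminal — on the buyer under both terms; not part of either seller's price.
From EXW to FCA, the seller additionally bears: inland to port, export clearance.
FCA price = 137712.56 + 1565.06 + 183.68 = 139461.30

FCA price: GBP 139461.30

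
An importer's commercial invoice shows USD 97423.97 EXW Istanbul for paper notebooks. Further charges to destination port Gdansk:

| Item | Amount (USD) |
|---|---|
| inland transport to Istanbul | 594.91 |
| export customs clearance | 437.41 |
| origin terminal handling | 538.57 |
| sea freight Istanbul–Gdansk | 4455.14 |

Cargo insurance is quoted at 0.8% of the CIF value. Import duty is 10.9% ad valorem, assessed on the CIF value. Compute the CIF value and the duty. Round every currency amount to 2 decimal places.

CIF value: USD 104284.27; import duty: USD 11366.99

Let C be the CIF value. C = EXW price + pre-shipment costs + freight + 0.8% × C
C − 0.8% × C = 97423.97 + 594.91 + 437.41 + 538.57 + 4455.14
0.992 × C = 103450.00
C = 103450.00 / 0.992 = 104284.27
Insurance premium = 0.8% × 104284.27 = 834.27
Import duty = 104284.27 × 10.9% = 11366.99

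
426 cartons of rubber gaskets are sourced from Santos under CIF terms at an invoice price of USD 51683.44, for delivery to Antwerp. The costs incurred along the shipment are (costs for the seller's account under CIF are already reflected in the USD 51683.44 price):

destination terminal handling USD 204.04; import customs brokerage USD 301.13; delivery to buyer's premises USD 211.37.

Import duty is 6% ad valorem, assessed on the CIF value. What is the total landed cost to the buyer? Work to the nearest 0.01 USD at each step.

CIF: the seller pays costs through ocean freight and marine insurance to the destination port.
The CIF price already equals the CIF value: 51683.44
Import duty = 51683.44 × 6% = 3101.01
Buyer bears: destination terminal 204.04 + brokerage 301.13 + delivery 211.37 + duty 3101.01 = 3817.55
Landed cost = invoice 51683.44 + 3817.55 = 55500.99

Total landed cost: USD 55500.99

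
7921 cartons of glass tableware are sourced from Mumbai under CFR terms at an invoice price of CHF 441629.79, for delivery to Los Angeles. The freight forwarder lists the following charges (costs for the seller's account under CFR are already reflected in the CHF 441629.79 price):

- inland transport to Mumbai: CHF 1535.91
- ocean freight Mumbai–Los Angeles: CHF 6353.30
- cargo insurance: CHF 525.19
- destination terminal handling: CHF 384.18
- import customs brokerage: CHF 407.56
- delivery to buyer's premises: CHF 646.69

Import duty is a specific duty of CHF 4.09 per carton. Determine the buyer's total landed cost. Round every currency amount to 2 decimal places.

Total landed cost: CHF 475990.30

CFR: the seller pays costs through ocean freight to the destination port, but not insurance.
Already in the invoice (seller's account under CFR): inland to port, freight — exclude.
CIF value = CFR price + insurance = 441629.79 + 525.19 = 442154.98
Import duty = 7921 × 4.09 = 32396.89
Buyer bears: insurance 525.19 + destination terminal 384.18 + brokerage 407.56 + delivery 646.69 + duty 32396.89 = 34360.51
Landed cost = invoice 441629.79 + 34360.51 = 475990.30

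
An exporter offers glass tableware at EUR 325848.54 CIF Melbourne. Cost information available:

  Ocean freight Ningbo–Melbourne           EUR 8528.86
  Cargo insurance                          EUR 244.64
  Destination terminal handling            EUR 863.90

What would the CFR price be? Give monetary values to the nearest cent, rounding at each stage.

CFR price: EUR 325603.90

Not relevant to the conversion: freight — on the seller under both CIF and CFR; already in the CIF price and stays in the CFR price. destination terminal — on the buyer under both terms; not part of either seller's price.
From CIF to CFR, the seller no longer bears: insurance.
CFR price = 325848.54 − 244.64 = 325603.90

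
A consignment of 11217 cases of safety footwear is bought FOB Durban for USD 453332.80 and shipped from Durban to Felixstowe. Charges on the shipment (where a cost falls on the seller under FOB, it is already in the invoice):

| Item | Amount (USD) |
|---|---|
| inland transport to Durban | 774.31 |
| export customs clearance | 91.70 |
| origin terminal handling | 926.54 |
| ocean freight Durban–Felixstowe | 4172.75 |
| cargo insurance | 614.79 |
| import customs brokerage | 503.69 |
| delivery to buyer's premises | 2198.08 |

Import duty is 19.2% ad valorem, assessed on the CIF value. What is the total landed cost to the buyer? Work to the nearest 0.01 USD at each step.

FOB: the seller bears costs until goods are on board at the origin port; the buyer bears freight, insurance and all costs thereafter.
Already in the invoice (seller's account under FOB): inland to port, export clearance, origin terminal — exclude.
CIF value = FOB price + freight + insurance = 453332.80 + 4172.75 + 614.79 = 458120.34
Import duty = 458120.34 × 19.2% = 87959.11
Buyer bears: freight 4172.75 + insurance 614.79 + brokerage 503.69 + delivery 2198.08 + duty 87959.11 = 95448.42
Landed cost = invoice 453332.80 + 95448.42 = 548781.22

Total landed cost: USD 548781.22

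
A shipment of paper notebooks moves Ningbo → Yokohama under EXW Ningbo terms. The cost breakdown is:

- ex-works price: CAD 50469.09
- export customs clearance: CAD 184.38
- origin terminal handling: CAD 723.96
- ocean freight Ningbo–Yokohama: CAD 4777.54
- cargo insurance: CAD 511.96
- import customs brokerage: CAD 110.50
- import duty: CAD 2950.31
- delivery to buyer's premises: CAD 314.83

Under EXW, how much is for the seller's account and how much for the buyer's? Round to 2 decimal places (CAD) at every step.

EXW: the seller makes goods available at their premises; the buyer bears all onward costs.
Seller's account: goods 50469.09 = 50469.09
Buyer's account: export clearance 184.38 + origin terminal 723.96 + freight 4777.54 + insurance 511.96 + brokerage 110.50 + duty 2950.31 + delivery 314.83 = 9573.48

Seller: CAD 50469.09; buyer: CAD 9573.48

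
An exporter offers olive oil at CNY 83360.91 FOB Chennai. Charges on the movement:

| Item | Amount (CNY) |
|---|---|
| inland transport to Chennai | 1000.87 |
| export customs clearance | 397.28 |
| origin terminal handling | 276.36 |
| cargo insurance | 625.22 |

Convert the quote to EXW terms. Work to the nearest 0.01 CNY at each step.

Not relevant to the conversion: insurance — on the buyer under both terms; not part of either seller's price.
From FOB to EXW, the seller no longer bears: inland to port, export clearance, origin terminal.
EXW price = 83360.91 − 1000.87 − 397.28 − 276.36 = 81686.40

EXW price: CNY 81686.40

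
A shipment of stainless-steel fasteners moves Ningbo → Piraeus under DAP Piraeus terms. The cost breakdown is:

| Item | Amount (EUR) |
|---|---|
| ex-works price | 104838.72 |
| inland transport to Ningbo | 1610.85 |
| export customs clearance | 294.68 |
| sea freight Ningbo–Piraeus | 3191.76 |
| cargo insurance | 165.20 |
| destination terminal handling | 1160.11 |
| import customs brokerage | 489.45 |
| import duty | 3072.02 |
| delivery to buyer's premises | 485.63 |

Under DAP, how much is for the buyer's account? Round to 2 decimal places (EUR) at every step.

Buyer's account: EUR 3561.47

DAP: the seller bears all costs to the named destination except import duty and clearance.
Seller's account: goods 104838.72 + inland to port 1610.85 + export clearance 294.68 + freight 3191.76 + insurance 165.20 + destination terminal 1160.11 + delivery 485.63 = 111746.95
Buyer's account: brokerage 489.45 + duty 3072.02 = 3561.47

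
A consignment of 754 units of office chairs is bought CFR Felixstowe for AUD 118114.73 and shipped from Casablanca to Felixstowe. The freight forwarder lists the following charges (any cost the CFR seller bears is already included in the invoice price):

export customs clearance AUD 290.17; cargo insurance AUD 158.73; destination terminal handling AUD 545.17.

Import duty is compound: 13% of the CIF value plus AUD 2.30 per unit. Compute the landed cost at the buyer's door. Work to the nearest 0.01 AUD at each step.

CFR: the seller pays costs through ocean freight to the destination port, but not insurance.
Already in the invoice (seller's account under CFR): export clearance — exclude.
CIF value = CFR price + insurance = 118114.73 + 158.73 = 118273.46
Ad valorem component: 118273.46 × 13% = 15375.55
Specific component: 754 × 2.30 = 1734.20
Import duty = 15375.55 + 1734.20 = 17109.75
Buyer bears: insurance 158.73 + destination terminal 545.17 + duty 17109.75 = 17813.65
Landed cost = invoice 118114.73 + 17813.65 = 135928.38

Total landed cost: AUD 135928.38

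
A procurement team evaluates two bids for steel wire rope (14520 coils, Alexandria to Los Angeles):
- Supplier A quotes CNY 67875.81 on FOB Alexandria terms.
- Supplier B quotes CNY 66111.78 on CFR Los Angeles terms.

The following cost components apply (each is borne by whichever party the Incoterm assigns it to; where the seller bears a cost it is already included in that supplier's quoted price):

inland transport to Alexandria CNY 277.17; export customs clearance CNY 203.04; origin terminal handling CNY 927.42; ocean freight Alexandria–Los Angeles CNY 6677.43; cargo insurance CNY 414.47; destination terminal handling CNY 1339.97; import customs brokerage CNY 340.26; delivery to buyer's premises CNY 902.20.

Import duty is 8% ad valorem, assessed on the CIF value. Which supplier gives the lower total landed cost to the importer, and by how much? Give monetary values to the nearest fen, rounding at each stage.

Supplier A (FOB):
CIF value = FOB price + freight + insurance = 67875.81 + 6677.43 + 414.47 = 74967.71
Import duty = 74967.71 × 8% = 5997.42
Buyer bears (A): 6677.43 + 414.47 + 1339.97 + 340.26 + 902.20 = 9674.33
Landed cost (A) = invoice 67875.81 + 9674.33 + duty 5997.42 = 83547.56
Supplier B (CFR):
CIF value = CFR price + insurance = 66111.78 + 414.47 = 66526.25
Import duty = 66526.25 × 8% = 5322.10
Buyer bears (B): 414.47 + 1339.97 + 340.26 + 902.20 = 2996.90
Landed cost (B) = invoice 66111.78 + 2996.90 + duty 5322.10 = 74430.78
Difference = |83547.56 − 74430.78| = 9116.78

Supplier B is cheaper by CNY 9116.78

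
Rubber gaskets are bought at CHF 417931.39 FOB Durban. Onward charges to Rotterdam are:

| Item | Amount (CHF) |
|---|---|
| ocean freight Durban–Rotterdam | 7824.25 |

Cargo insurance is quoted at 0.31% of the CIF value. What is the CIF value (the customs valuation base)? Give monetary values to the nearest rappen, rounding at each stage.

CIF value: CHF 427079.59

Let C be the CIF value. C = FOB price + freight + 0.31% × C
C − 0.31% × C = 417931.39 + 7824.25
0.9969 × C = 425755.64
C = 425755.64 / 0.9969 = 427079.59
Insurance premium = 0.31% × 427079.59 = 1323.95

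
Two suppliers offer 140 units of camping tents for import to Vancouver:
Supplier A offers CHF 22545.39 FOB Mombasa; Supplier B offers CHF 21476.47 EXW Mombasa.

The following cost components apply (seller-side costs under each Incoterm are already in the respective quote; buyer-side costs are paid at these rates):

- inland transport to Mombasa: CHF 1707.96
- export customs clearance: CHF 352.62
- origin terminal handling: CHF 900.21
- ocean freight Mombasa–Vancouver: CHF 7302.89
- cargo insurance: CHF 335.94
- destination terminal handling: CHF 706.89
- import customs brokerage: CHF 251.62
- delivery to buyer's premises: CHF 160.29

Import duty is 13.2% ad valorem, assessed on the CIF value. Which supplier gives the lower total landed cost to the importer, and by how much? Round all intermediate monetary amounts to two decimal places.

Supplier A is cheaper by CHF 2141.59

Supplier A (FOB):
CIF value = FOB price + freight + insurance = 22545.39 + 7302.89 + 335.94 = 30184.22
Import duty = 30184.22 × 13.2% = 3984.32
Buyer bears (A): 7302.89 + 335.94 + 706.89 + 251.62 + 160.29 = 8757.63
Landed cost (A) = invoice 22545.39 + 8757.63 + duty 3984.32 = 35287.34
Supplier B (EXW):
CIF value = EXW price + inland to port + export clearance + origin terminal + freight + insurance = 21476.47 + 1707.96 + 352.62 + 900.21 + 7302.89 + 335.94 = 32076.09
Import duty = 32076.09 × 13.2% = 4234.04
Buyer bears (B): 1707.96 + 352.62 + 900.21 + 7302.89 + 335.94 + 706.89 + 251.62 + 160.29 = 11718.42
Landed cost (B) = invoice 21476.47 + 11718.42 + duty 4234.04 = 37428.93
Difference = |35287.34 − 37428.93| = 2141.59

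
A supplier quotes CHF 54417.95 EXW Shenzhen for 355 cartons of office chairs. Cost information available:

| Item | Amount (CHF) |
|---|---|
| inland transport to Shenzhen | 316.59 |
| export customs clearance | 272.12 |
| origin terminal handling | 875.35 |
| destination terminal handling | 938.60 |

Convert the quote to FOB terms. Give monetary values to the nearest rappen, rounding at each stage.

FOB price: CHF 55882.01

Not relevant to the conversion: destination terminal — on the buyer under both terms; not part of either seller's price.
From EXW to FOB, the seller additionally bears: inland to port, export clearance, origin terminal.
FOB price = 54417.95 + 316.59 + 272.12 + 875.35 = 55882.01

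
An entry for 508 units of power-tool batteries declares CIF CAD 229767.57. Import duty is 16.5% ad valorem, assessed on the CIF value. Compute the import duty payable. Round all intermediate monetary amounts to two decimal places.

Import duty = 229767.57 × 16.5% = 37911.65

Import duty: CAD 37911.65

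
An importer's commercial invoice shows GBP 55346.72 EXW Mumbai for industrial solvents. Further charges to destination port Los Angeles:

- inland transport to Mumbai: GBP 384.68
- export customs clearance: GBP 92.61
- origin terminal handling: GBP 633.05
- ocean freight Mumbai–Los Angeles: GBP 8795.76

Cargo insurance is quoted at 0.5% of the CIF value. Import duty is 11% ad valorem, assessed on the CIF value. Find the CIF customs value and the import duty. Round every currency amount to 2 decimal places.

Let C be the CIF value. C = EXW price + pre-shipment costs + freight + 0.5% × C
C − 0.5% × C = 55346.72 + 384.68 + 92.61 + 633.05 + 8795.76
0.995 × C = 65252.82
C = 65252.82 / 0.995 = 65580.72
Insurance premium = 0.5% × 65580.72 = 327.90
Import duty = 65580.72 × 11% = 7213.88

CIF value: GBP 65580.72; import duty: GBP 7213.88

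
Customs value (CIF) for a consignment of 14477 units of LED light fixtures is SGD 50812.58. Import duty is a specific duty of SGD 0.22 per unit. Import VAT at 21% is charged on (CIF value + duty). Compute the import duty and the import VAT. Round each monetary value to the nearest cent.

Import duty: SGD 3184.94; import VAT: SGD 11339.48

Import duty = 14477 × 0.22 = 3184.94
VAT base = CIF + duty = 50812.58 + 3184.94 = 53997.52
Import VAT = 53997.52 × 21% = 11339.48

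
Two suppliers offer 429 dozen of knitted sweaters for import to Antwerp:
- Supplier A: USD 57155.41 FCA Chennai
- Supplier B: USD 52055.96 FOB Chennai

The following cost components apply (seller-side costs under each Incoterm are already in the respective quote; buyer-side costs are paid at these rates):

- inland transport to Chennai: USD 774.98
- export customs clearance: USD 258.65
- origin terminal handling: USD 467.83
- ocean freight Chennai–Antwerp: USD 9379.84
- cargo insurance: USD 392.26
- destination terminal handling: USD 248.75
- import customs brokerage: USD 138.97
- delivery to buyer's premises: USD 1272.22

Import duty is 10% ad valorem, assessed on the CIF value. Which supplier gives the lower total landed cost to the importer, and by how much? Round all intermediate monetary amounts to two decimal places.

Supplier B is cheaper by USD 6124.00

Supplier A (FCA):
CIF value = FCA price + origin terminal + freight + insurance = 57155.41 + 467.83 + 9379.84 + 392.26 = 67395.34
Import duty = 67395.34 × 10% = 6739.53
Buyer bears (A): 467.83 + 9379.84 + 392.26 + 248.75 + 138.97 + 1272.22 = 11899.87
Landed cost (A) = invoice 57155.41 + 11899.87 + duty 6739.53 = 75794.81
Supplier B (FOB):
CIF value = FOB price + freight + insurance = 52055.96 + 9379.84 + 392.26 = 61828.06
Import duty = 61828.06 × 10% = 6182.81
Buyer bears (B): 9379.84 + 392.26 + 248.75 + 138.97 + 1272.22 = 11432.04
Landed cost (B) = invoice 52055.96 + 11432.04 + duty 6182.81 = 69670.81
Difference = |75794.81 − 69670.81| = 6124.00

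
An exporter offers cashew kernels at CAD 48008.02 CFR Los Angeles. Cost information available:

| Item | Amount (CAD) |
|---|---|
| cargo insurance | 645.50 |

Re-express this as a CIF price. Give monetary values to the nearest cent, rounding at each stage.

From CFR to CIF, the seller additionally bears: insurance.
CIF price = 48008.02 + 645.50 = 48653.52

CIF price: CAD 48653.52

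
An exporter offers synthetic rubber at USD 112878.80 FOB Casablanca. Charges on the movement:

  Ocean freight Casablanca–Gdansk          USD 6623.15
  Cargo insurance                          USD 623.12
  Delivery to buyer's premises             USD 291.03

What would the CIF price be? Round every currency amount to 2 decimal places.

CIF price: USD 120125.07

Not relevant to the conversion: delivery — on the buyer under both terms; not part of either seller's price.
From FOB to CIF, the seller additionally bears: freight, insurance.
CIF price = 112878.80 + 6623.15 + 623.12 = 120125.07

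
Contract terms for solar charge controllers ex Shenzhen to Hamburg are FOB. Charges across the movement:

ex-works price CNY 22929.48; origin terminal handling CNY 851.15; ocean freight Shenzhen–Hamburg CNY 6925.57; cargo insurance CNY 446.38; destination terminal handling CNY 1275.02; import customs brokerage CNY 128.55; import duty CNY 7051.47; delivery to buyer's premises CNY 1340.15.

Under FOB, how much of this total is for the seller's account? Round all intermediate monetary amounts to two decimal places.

Seller's account: CNY 23780.63

FOB: the seller bears costs until goods are on board at the origin port; the buyer bears freight, insurance and all costs thereafter.
Seller's account: goods 22929.48 + origin terminal 851.15 = 23780.63
Buyer's account: freight 6925.57 + insurance 446.38 + destination terminal 1275.02 + brokerage 128.55 + duty 7051.47 + delivery 1340.15 = 17167.14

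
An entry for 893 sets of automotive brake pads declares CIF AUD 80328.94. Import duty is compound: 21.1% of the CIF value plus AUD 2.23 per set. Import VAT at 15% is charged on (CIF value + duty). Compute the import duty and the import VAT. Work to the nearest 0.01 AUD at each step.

Ad valorem component: 80328.94 × 21.1% = 16949.41
Specific component: 893 × 2.23 = 1991.39
Import duty = 16949.41 + 1991.39 = 18940.80
VAT base = CIF + duty = 80328.94 + 18940.80 = 99269.74
Import VAT = 99269.74 × 15% = 14890.46

Import duty: AUD 18940.80; import VAT: AUD 14890.46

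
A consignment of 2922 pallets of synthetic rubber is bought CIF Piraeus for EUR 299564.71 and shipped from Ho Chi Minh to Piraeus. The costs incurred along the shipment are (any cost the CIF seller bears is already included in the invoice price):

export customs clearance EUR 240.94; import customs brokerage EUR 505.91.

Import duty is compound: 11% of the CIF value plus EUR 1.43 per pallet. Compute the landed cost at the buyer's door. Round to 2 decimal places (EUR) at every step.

Total landed cost: EUR 337201.20

CIF: the seller pays costs through ocean freight and marine insurance to the destination port.
Already in the invoice (seller's account under CIF): export clearance — exclude.
The CIF price already equals the CIF value: 299564.71
Ad valorem component: 299564.71 × 11% = 32952.12
Specific component: 2922 × 1.43 = 4178.46
Import duty = 32952.12 + 4178.46 = 37130.58
Buyer bears: brokerage 505.91 + duty 37130.58 = 37636.49
Landed cost = invoice 299564.71 + 37636.49 = 337201.20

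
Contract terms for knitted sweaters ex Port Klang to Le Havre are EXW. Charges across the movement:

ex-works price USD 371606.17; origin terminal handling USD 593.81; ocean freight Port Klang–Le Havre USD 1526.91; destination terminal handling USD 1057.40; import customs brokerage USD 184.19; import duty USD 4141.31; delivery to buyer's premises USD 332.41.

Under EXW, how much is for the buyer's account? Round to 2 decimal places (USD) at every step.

Buyer's account: USD 7836.03

EXW: the seller makes goods available at their premises; the buyer bears all onward costs.
Seller's account: goods 371606.17 = 371606.17
Buyer's account: origin terminal 593.81 + freight 1526.91 + destination terminal 1057.40 + brokerage 184.19 + duty 4141.31 + delivery 332.41 = 7836.03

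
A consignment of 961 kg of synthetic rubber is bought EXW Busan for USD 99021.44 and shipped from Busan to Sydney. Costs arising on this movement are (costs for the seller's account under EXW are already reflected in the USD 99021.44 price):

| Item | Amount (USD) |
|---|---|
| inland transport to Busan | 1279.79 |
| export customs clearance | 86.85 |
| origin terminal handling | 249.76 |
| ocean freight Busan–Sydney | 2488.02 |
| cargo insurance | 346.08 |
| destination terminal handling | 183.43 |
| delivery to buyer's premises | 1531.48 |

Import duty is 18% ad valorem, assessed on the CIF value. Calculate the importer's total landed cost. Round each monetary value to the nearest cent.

EXW: the seller makes goods available at their premises; the buyer bears all onward costs.
CIF value = EXW price + inland to port + export clearance + origin terminal + freight + insurance = 99021.44 + 1279.79 + 86.85 + 249.76 + 2488.02 + 346.08 = 103471.94
Import duty = 103471.94 × 18% = 18624.95
Buyer bears: inland to port 1279.79 + export clearance 86.85 + origin terminal 249.76 + freight 2488.02 + insurance 346.08 + destination terminal 183.43 + delivery 1531.48 + duty 18624.95 = 24790.36
Landed cost = invoice 99021.44 + 24790.36 = 123811.80

Total landed cost: USD 123811.80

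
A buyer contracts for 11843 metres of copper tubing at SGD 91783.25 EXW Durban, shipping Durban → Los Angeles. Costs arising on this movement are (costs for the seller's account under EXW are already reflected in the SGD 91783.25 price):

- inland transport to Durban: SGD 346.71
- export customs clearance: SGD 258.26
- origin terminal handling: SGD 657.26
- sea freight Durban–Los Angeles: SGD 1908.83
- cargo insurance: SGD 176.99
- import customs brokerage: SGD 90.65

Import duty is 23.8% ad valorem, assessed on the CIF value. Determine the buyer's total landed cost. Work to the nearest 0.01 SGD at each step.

Total landed cost: SGD 117863.20

EXW: the seller makes goods available at their premises; the buyer bears all onward costs.
CIF value = EXW price + inland to port + export clearance + origin terminal + freight + insurance = 91783.25 + 346.71 + 258.26 + 657.26 + 1908.83 + 176.99 = 95131.30
Import duty = 95131.30 × 23.8% = 22641.25
Buyer bears: inland to port 346.71 + export clearance 258.26 + origin terminal 657.26 + freight 1908.83 + insurance 176.99 + brokerage 90.65 + duty 22641.25 = 26079.95
Landed cost = invoice 91783.25 + 26079.95 = 117863.20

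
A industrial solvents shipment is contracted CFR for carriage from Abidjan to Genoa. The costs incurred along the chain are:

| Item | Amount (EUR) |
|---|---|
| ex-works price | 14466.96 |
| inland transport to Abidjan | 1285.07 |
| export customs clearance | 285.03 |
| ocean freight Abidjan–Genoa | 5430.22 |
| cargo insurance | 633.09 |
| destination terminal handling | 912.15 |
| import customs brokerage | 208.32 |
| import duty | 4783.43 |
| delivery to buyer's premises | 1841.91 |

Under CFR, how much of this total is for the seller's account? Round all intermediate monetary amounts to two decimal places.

Seller's account: EUR 21467.28

CFR: the seller pays costs through ocean freight to the destination port, but not insurance.
Seller's account: goods 14466.96 + inland to port 1285.07 + export clearance 285.03 + freight 5430.22 = 21467.28
Buyer's account: insurance 633.09 + destination terminal 912.15 + brokerage 208.32 + duty 4783.43 + delivery 1841.91 = 8378.90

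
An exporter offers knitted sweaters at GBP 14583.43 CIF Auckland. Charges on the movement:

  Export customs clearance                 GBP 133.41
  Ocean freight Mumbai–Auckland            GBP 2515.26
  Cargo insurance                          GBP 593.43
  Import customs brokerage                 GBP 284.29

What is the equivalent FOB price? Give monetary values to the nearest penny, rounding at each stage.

Not relevant to the conversion: export clearance — on the seller under both CIF and FOB; already in the CIF price and stays in the FOB price. brokerage — on the buyer under both terms; not part of either seller's price.
From CIF to FOB, the seller no longer bears: freight, insurance.
FOB price = 14583.43 − 2515.26 − 593.43 = 11474.74

FOB price: GBP 11474.74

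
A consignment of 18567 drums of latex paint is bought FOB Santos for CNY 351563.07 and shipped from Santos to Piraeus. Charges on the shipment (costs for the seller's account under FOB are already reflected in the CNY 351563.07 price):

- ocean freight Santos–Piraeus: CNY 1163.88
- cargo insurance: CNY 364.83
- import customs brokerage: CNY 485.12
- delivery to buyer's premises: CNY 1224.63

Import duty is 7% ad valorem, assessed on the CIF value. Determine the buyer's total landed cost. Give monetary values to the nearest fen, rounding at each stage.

FOB: the seller bears costs until goods are on board at the origin port; the buyer bears freight, insurance and all costs thereafter.
CIF value = FOB price + freight + insurance = 351563.07 + 1163.88 + 364.83 = 353091.78
Import duty = 353091.78 × 7% = 24716.42
Buyer bears: freight 1163.88 + insurance 364.83 + brokerage 485.12 + delivery 1224.63 + duty 24716.42 = 27954.88
Landed cost = invoice 351563.07 + 27954.88 = 379517.95

Total landed cost: CNY 379517.95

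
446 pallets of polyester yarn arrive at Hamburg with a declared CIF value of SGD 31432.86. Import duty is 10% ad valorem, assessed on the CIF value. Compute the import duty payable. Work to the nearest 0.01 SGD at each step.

Import duty = 31432.86 × 10% = 3143.29

Import duty: SGD 3143.29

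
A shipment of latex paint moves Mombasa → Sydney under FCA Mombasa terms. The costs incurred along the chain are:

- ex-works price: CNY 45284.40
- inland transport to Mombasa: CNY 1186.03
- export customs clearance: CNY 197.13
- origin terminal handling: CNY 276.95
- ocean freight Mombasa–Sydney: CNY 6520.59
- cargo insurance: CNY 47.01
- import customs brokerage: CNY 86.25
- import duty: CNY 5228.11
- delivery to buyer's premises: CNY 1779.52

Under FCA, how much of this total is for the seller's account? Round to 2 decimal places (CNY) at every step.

FCA: the seller delivers export-cleared goods to the carrier; the buyer bears costs from that point.
Seller's account: goods 45284.40 + inland to port 1186.03 + export clearance 197.13 = 46667.56
Buyer's account: origin terminal 276.95 + freight 6520.59 + insurance 47.01 + brokerage 86.25 + duty 5228.11 + delivery 1779.52 = 13938.43

Seller's account: CNY 46667.56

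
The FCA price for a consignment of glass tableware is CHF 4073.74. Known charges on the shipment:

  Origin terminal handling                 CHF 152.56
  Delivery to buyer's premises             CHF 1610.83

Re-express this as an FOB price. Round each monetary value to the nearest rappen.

Not relevant to the conversion: delivery — on the buyer under both terms; not part of either seller's price.
From FCA to FOB, the seller additionally bears: origin terminal.
FOB price = 4073.74 + 152.56 = 4226.30

FOB price: CHF 4226.30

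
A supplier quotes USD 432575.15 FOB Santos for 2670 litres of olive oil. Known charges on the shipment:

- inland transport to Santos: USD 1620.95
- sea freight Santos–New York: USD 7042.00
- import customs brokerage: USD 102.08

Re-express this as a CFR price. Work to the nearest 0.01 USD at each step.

CFR price: USD 439617.15

Not relevant to the conversion: inland to port — on the seller under both FOB and CFR; already in the FOB price and stays in the CFR price. brokerage — on the buyer under both terms; not part of either seller's price.
From FOB to CFR, the seller additionally bears: freight.
CFR price = 432575.15 + 7042.00 = 439617.15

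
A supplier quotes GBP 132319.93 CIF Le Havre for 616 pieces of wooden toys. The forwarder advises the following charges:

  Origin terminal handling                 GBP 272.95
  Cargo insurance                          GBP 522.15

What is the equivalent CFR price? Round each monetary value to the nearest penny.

Not relevant to the conversion: origin terminal — on the seller under both CIF and CFR; already in the CIF price and stays in the CFR price.
From CIF to CFR, the seller no longer bears: insurance.
CFR price = 132319.93 − 522.15 = 131797.78

CFR price: GBP 131797.78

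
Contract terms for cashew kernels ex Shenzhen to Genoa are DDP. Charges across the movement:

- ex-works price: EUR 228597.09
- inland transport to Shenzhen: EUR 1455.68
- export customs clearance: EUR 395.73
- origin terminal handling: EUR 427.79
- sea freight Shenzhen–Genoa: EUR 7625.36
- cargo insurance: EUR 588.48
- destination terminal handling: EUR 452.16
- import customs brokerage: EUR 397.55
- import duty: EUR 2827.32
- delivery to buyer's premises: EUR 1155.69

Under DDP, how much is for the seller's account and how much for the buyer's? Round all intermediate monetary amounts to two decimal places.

DDP: the seller bears all costs including import duty.
Seller's account: goods 228597.09 + inland to port 1455.68 + export clearance 395.73 + origin terminal 427.79 + freight 7625.36 + insurance 588.48 + destination terminal 452.16 + brokerage 397.55 + duty 2827.32 + delivery 1155.69 = 243922.85
Buyer's account: 0.00

Seller: EUR 243922.85; buyer: EUR 0.00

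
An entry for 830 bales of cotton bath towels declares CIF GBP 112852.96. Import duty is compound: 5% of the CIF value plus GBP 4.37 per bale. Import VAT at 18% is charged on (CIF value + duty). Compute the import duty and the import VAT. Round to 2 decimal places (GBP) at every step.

Ad valorem component: 112852.96 × 5% = 5642.65
Specific component: 830 × 4.37 = 3627.10
Import duty = 5642.65 + 3627.10 = 9269.75
VAT base = CIF + duty = 112852.96 + 9269.75 = 122122.71
Import VAT = 122122.71 × 18% = 21982.09

Import duty: GBP 9269.75; import VAT: GBP 21982.09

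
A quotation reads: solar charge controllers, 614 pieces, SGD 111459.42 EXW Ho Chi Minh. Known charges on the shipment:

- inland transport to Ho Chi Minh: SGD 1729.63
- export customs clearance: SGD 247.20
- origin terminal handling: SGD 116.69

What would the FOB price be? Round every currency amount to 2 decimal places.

From EXW to FOB, the seller additionally bears: inland to port, export clearance, origin terminal.
FOB price = 111459.42 + 1729.63 + 247.20 + 116.69 = 113552.94

FOB price: SGD 113552.94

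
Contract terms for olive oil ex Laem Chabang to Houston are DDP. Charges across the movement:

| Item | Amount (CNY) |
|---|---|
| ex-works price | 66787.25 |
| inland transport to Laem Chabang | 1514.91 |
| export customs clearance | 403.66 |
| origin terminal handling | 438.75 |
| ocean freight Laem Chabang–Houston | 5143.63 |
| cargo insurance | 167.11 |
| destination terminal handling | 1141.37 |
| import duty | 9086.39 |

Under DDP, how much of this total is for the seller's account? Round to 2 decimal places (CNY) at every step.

Seller's account: CNY 84683.07

DDP: the seller bears all costs including import duty.
Seller's account: goods 66787.25 + inland to port 1514.91 + export clearance 403.66 + origin terminal 438.75 + freight 5143.63 + insurance 167.11 + destination terminal 1141.37 + duty 9086.39 = 84683.07
Buyer's account: 0.00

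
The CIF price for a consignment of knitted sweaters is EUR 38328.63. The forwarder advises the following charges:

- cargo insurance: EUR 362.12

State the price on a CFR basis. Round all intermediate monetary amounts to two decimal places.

CFR price: EUR 37966.51

From CIF to CFR, the seller no longer bears: insurance.
CFR price = 38328.63 − 362.12 = 37966.51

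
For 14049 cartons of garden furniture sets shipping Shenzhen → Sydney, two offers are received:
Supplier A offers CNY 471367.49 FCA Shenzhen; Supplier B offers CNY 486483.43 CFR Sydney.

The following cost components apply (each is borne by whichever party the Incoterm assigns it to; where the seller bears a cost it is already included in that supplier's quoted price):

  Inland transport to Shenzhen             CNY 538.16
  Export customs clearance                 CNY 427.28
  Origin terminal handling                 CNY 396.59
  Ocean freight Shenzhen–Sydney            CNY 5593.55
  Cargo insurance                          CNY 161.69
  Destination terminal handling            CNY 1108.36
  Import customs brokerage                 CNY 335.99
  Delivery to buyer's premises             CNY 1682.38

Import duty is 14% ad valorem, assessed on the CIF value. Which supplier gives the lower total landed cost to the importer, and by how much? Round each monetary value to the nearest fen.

Supplier A is cheaper by CNY 10403.42

Supplier A (FCA):
CIF value = FCA price + origin terminal + freight + insurance = 471367.49 + 396.59 + 5593.55 + 161.69 = 477519.32
Import duty = 477519.32 × 14% = 66852.70
Buyer bears (A): 396.59 + 5593.55 + 161.69 + 1108.36 + 335.99 + 1682.38 = 9278.56
Landed cost (A) = invoice 471367.49 + 9278.56 + duty 66852.70 = 547498.75
Supplier B (CFR):
CIF value = CFR price + insurance = 486483.43 + 161.69 = 486645.12
Import duty = 486645.12 × 14% = 68130.32
Buyer bears (B): 161.69 + 1108.36 + 335.99 + 1682.38 = 3288.42
Landed cost (B) = invoice 486483.43 + 3288.42 + duty 68130.32 = 557902.17
Difference = |547498.75 − 557902.17| = 10403.42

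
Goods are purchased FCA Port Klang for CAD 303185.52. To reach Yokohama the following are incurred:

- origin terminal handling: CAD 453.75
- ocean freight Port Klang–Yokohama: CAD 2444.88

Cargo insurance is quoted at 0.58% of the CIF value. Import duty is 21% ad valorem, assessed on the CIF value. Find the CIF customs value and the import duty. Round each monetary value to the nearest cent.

CIF value: CAD 307869.79; import duty: CAD 64652.66

Let C be the CIF value. C = FCA price + pre-shipment costs + freight + 0.58% × C
C − 0.58% × C = 303185.52 + 453.75 + 2444.88
0.9942 × C = 306084.15
C = 306084.15 / 0.9942 = 307869.79
Insurance premium = 0.58% × 307869.79 = 1785.64
Import duty = 307869.79 × 21% = 64652.66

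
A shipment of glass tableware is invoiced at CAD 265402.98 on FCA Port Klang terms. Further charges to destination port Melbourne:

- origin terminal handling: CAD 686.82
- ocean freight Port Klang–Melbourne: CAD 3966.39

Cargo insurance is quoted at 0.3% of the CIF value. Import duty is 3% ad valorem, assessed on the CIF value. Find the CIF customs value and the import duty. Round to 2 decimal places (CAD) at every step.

CIF value: CAD 270868.80; import duty: CAD 8126.06

Let C be the CIF value. C = FCA price + pre-shipment costs + freight + 0.3% × C
C − 0.3% × C = 265402.98 + 686.82 + 3966.39
0.997 × C = 270056.19
C = 270056.19 / 0.997 = 270868.80
Insurance premium = 0.3% × 270868.80 = 812.61
Import duty = 270868.80 × 3% = 8126.06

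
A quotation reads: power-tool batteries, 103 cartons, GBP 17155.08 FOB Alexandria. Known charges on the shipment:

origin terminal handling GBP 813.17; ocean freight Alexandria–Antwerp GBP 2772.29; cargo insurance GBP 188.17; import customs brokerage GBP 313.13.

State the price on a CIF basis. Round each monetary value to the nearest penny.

Not relevant to the conversion: origin terminal — on the seller under both FOB and CIF; already in the FOB price and stays in the CIF price. brokerage — on the buyer under both terms; not part of either seller's price.
From FOB to CIF, the seller additionally bears: freight, insurance.
CIF price = 17155.08 + 2772.29 + 188.17 = 20115.54

CIF price: GBP 20115.54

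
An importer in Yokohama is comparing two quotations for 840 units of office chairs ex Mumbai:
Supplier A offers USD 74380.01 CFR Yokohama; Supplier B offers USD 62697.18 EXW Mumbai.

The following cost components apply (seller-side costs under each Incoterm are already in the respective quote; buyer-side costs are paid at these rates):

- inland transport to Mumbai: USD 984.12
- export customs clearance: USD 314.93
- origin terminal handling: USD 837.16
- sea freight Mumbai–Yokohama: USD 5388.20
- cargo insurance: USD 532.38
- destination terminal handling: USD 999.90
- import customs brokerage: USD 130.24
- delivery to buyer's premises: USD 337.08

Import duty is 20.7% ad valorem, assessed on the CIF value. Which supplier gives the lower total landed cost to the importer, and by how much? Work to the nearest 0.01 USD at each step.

Supplier A (CFR):
CIF value = CFR price + insurance = 74380.01 + 532.38 = 74912.39
Import duty = 74912.39 × 20.7% = 15506.86
Buyer bears (A): 532.38 + 999.90 + 130.24 + 337.08 = 1999.60
Landed cost (A) = invoice 74380.01 + 1999.60 + duty 15506.86 = 91886.47
Supplier B (EXW):
CIF value = EXW price + inland to port + export clearance + origin terminal + freight + insurance = 62697.18 + 984.12 + 314.93 + 837.16 + 5388.20 + 532.38 = 70753.97
Import duty = 70753.97 × 20.7% = 14646.07
Buyer bears (B): 984.12 + 314.93 + 837.16 + 5388.20 + 532.38 + 999.90 + 130.24 + 337.08 = 9524.01
Landed cost (B) = invoice 62697.18 + 9524.01 + duty 14646.07 = 86867.26
Difference = |91886.47 − 86867.26| = 5019.21

Supplier B is cheaper by USD 5019.21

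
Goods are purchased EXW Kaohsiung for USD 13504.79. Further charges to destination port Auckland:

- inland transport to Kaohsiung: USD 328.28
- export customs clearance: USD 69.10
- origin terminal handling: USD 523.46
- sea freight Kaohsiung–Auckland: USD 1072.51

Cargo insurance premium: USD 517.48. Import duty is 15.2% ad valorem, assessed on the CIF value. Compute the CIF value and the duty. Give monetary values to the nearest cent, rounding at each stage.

CIF = EXW price + pre-shipment costs + freight + insurance
CIF = 13504.79 + 328.28 + 69.10 + 523.46 + 1072.51 + 517.48 = 16015.62
Import duty = 16015.62 × 15.2% = 2434.37

CIF value: USD 16015.62; import duty: USD 2434.37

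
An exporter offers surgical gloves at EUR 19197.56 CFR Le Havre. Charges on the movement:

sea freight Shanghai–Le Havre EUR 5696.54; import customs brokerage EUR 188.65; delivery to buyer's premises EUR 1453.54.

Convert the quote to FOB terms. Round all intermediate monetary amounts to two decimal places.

Not relevant to the conversion: brokerage, delivery — on the buyer under both terms; not part of either seller's price.
From CFR to FOB, the seller no longer bears: freight.
FOB price = 19197.56 − 5696.54 = 13501.02

FOB price: EUR 13501.02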